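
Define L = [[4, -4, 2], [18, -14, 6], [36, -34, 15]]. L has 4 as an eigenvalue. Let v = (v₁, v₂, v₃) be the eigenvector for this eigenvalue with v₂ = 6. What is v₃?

L − 4I = [[0, -4, 2], [18, -18, 6], [36, -34, 11]].
Solving (L − 4I)v = 0 gives the eigenspace spanned by (2, 6, 12).
With v₂ = 6, v = (2, 6, 12), so v₃ = 12.

12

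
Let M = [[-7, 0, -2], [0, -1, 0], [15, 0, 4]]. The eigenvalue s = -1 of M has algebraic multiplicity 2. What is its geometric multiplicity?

M + 1I = [[-6, 0, -2], [0, 0, 0], [15, 0, 5]].
This matrix has rank 1, so its null space has dimension 3 − 1 = 2.

2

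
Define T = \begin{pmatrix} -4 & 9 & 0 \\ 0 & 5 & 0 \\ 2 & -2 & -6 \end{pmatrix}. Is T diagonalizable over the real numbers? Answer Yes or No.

Yes

Characteristic polynomial: p(μ) = μ^3 + 5μ^2 - 26μ - 120 = (μ - 5)(μ + 4)(μ + 6).
All 3 eigenvalues are distinct, so T is diagonalizable.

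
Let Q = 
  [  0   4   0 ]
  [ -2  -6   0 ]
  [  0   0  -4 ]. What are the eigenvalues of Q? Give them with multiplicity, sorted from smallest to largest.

Characteristic polynomial: p(μ) = μ^3 + 10μ^2 + 32μ + 32 = (μ + 2)(μ + 4)^2.
Roots (with multiplicity): -4, -4, -2.

-4, -4, -2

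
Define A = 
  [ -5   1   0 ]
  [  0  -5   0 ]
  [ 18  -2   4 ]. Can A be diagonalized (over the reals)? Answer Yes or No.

No

Characteristic polynomial: p(μ) = μ^3 + 6μ^2 - 15μ - 100 = (μ - 4)(μ + 5)^2.
μ = -5 has algebraic multiplicity 2; rank(A + 5I) = 2, so geometric multiplicity = 1.
Geometric multiplicity < algebraic multiplicity, so A is not diagonalizable.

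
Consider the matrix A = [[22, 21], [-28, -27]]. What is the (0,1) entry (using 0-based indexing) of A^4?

-3885

Characteristic polynomial: μ^2 + 5μ - 6 = (μ - 1)(μ + 6), so the eigenvalues are -6, 1.
μ=1: eigenvector (1, -1).
μ=-6: eigenvector (-3, 4).
P = [[1, -3], [-1, 4]], D = diag(1, -6), P⁻¹ = [[4, 3], [1, 1]].
A⁴ = P·diag(1, 1296)·P⁻¹ = [[-3884, -3885], [5180, 5181]].
The requested entry is -3885.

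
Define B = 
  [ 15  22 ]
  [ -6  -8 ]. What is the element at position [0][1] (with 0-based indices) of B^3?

814

Characteristic polynomial: λ^2 - 7λ + 12 = (λ - 4)(λ - 3), so the eigenvalues are 3, 4.
λ=4: eigenvector (-2, 1).
λ=3: eigenvector (-11, 6).
P = [[-2, -11], [1, 6]], D = diag(4, 3), P⁻¹ = [[-6, -11], [1, 2]].
B³ = P·diag(64, 27)·P⁻¹ = [[471, 814], [-222, -380]].
The requested entry is 814.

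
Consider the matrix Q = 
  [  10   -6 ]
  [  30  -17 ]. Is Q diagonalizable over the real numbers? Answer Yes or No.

Characteristic polynomial: p(λ) = λ^2 + 7λ + 10 = (λ + 2)(λ + 5).
All 2 eigenvalues are distinct, so Q is diagonalizable.

Yes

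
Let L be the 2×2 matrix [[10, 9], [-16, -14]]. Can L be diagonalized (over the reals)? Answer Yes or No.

No

Characteristic polynomial: p(λ) = λ^2 + 4λ + 4 = (λ + 2)^2.
λ = -2 has algebraic multiplicity 2; rank(L + 2I) = 1, so geometric multiplicity = 1.
Geometric multiplicity < algebraic multiplicity, so L is not diagonalizable.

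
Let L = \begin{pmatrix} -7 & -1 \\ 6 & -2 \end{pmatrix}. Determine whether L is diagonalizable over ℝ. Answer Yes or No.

Yes

Characteristic polynomial: p(λ) = λ^2 + 9λ + 20 = (λ + 4)(λ + 5).
All 2 eigenvalues are distinct, so L is diagonalizable.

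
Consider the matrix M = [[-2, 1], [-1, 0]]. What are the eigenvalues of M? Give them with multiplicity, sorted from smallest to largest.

Characteristic polynomial: p(λ) = λ^2 + 2λ + 1 = (λ + 1)^2.
Roots (with multiplicity): -1, -1.

-1, -1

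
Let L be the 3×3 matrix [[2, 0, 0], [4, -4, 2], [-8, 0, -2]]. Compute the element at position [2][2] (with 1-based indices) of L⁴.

256

Characteristic polynomial: λ^3 + 4λ^2 - 4λ - 16 = (λ - 2)(λ + 2)(λ + 4), so the eigenvalues are -4, -2, 2.
λ=2: eigenvector (1, 0, -2).
λ=-4: eigenvector (0, 1, 0).
λ=-2: eigenvector (0, 1, 1).
P = [[1, 0, 0], [0, 1, 1], [-2, 0, 1]], D = diag(2, -4, -2), P⁻¹ = [[1, 0, 0], [-2, 1, -1], [2, 0, 1]].
L⁴ = P·diag(16, 256, 16)·P⁻¹ = [[16, 0, 0], [-480, 256, -240], [0, 0, 16]].
The requested entry is 256.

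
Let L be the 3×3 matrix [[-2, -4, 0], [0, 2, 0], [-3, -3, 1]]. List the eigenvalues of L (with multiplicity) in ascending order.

Characteristic polynomial: p(s) = s^3 - s^2 - 4s + 4 = (s - 2)(s - 1)(s + 2).
Roots (with multiplicity): -2, 1, 2.

-2, 1, 2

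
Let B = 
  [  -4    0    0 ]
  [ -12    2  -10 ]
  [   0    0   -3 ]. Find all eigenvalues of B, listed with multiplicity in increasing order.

-4, -3, 2

Characteristic polynomial: p(t) = t^3 + 5t^2 - 2t - 24 = (t - 2)(t + 3)(t + 4).
Roots (with multiplicity): -4, -3, 2.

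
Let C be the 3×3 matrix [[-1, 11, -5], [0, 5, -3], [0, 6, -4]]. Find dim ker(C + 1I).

C + 1I = [[0, 11, -5], [0, 6, -3], [0, 6, -3]].
This matrix has rank 2, so its null space has dimension 3 − 2 = 1.

1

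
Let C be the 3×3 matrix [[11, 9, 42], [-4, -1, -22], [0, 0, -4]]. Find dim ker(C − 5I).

1

C − 5I = [[6, 9, 42], [-4, -6, -22], [0, 0, -9]].
This matrix has rank 2, so its null space has dimension 3 − 2 = 1.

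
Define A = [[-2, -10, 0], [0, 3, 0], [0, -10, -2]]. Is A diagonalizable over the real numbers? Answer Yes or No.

Characteristic polynomial: p(t) = t^3 + t^2 - 8t - 12 = (t - 3)(t + 2)^2.
t = -2 has algebraic multiplicity 2; rank(A + 2I) = 1, so geometric multiplicity = 2.
Every eigenvalue has geometric = algebraic multiplicity, so A is diagonalizable.

Yes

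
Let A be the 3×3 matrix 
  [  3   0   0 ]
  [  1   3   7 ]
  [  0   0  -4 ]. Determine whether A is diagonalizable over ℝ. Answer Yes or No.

No

Characteristic polynomial: p(t) = t^3 - 2t^2 - 15t + 36 = (t - 3)^2(t + 4).
t = 3 has algebraic multiplicity 2; rank(A − 3I) = 2, so geometric multiplicity = 1.
Geometric multiplicity < algebraic multiplicity, so A is not diagonalizable.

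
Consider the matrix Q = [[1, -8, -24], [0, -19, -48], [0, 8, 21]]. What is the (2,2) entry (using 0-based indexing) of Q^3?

429

Characteristic polynomial: μ^3 - 3μ^2 - 13μ + 15 = (μ - 5)(μ - 1)(μ + 3), so the eigenvalues are -3, 1, 5.
μ=1: eigenvector (1, 0, 0).
μ=5: eigenvector (-2, -2, 1).
μ=-3: eigenvector (0, 3, -1).
P = [[1, -2, 0], [0, -2, 3], [0, 1, -1]], D = diag(1, 5, -3), P⁻¹ = [[1, 2, 6], [0, 1, 3], [0, 1, 2]].
Q³ = P·diag(1, 125, -27)·P⁻¹ = [[1, -248, -744], [0, -331, -912], [0, 152, 429]].
The requested entry is 429.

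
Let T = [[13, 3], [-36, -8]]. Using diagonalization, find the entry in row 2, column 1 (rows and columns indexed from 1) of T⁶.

-49140

Characteristic polynomial: r^2 - 5r + 4 = (r - 4)(r - 1), so the eigenvalues are 1, 4.
r=4: eigenvector (-1, 3).
r=1: eigenvector (-1, 4).
P = [[-1, -1], [3, 4]], D = diag(4, 1), P⁻¹ = [[-4, -1], [3, 1]].
T⁶ = P·diag(4096, 1)·P⁻¹ = [[16381, 4095], [-49140, -12284]].
The requested entry is -49140.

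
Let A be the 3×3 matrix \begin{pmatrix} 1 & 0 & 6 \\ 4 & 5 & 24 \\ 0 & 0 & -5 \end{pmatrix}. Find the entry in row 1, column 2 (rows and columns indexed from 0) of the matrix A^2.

Characteristic polynomial: r^3 - r^2 - 25r + 25 = (r - 5)(r - 1)(r + 5), so the eigenvalues are -5, 1, 5.
r=5: eigenvector (0, 1, 0).
r=1: eigenvector (-1, 1, 0).
r=-5: eigenvector (-1, -2, 1).
P = [[0, -1, -1], [1, 1, -2], [0, 0, 1]], D = diag(5, 1, -5), P⁻¹ = [[1, 1, 3], [-1, 0, -1], [0, 0, 1]].
A² = P·diag(25, 1, 25)·P⁻¹ = [[1, 0, -24], [24, 25, 24], [0, 0, 25]].
The requested entry is 24.

24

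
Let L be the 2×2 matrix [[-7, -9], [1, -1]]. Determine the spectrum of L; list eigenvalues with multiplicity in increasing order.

Characteristic polynomial: p(t) = t^2 + 8t + 16 = (t + 4)^2.
Roots (with multiplicity): -4, -4.

-4, -4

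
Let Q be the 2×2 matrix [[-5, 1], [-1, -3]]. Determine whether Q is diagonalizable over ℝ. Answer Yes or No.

No

Characteristic polynomial: p(s) = s^2 + 8s + 16 = (s + 4)^2.
s = -4 has algebraic multiplicity 2; rank(Q + 4I) = 1, so geometric multiplicity = 1.
Geometric multiplicity < algebraic multiplicity, so Q is not diagonalizable.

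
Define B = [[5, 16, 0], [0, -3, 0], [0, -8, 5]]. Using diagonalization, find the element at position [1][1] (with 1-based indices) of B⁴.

Characteristic polynomial: s^3 - 7s^2 - 5s + 75 = (s - 5)^2(s + 3), so the eigenvalues are -3, 5, 5.
s=5: eigenvector (1, 0, 0).
s=5: eigenvector (-2, 0, 1).
s=-3: eigenvector (-2, 1, 1).
P = [[1, -2, -2], [0, 0, 1], [0, 1, 1]], D = diag(5, 5, -3), P⁻¹ = [[1, 0, 2], [0, -1, 1], [0, 1, 0]].
B⁴ = P·diag(625, 625, 81)·P⁻¹ = [[625, 1088, 0], [0, 81, 0], [0, -544, 625]].
The requested entry is 625.

625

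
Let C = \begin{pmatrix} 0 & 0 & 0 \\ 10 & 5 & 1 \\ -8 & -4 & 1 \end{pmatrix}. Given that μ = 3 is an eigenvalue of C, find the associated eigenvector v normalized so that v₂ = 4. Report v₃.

C − 3I = [[-3, 0, 0], [10, 2, 1], [-8, -4, -2]].
Solving (C − 3I)v = 0 gives the eigenspace spanned by (0, 4, -8).
With v₂ = 4, v = (0, 4, -8), so v₃ = -8.

-8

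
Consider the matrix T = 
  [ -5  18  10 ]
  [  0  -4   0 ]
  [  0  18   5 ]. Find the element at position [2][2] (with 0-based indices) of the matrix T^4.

Characteristic polynomial: λ^3 + 4λ^2 - 25λ - 100 = (λ - 5)(λ + 4)(λ + 5), so the eigenvalues are -5, -4, 5.
λ=-5: eigenvector (1, 0, 0).
λ=-4: eigenvector (-2, 1, -2).
λ=5: eigenvector (1, 0, 1).
P = [[1, -2, 1], [0, 1, 0], [0, -2, 1]], D = diag(-5, -4, 5), P⁻¹ = [[1, 0, -1], [0, 1, 0], [0, 2, 1]].
T⁴ = P·diag(625, 256, 625)·P⁻¹ = [[625, 738, 0], [0, 256, 0], [0, 738, 625]].
The requested entry is 625.

625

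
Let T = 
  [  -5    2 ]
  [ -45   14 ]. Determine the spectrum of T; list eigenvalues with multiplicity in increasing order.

Characteristic polynomial: p(μ) = μ^2 - 9μ + 20 = (μ - 5)(μ - 4).
Roots (with multiplicity): 4, 5.

4, 5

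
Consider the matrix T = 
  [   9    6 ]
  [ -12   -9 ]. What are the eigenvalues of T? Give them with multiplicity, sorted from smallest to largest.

-3, 3

Characteristic polynomial: p(s) = s^2 - 9 = (s - 3)(s + 3).
Roots (with multiplicity): -3, 3.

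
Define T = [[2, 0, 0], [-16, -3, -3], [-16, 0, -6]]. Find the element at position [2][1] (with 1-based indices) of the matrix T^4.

2560

Characteristic polynomial: μ^3 + 7μ^2 - 36 = (μ - 2)(μ + 3)(μ + 6), so the eigenvalues are -6, -3, 2.
μ=2: eigenvector (1, -2, -2).
μ=-6: eigenvector (0, 1, 1).
μ=-3: eigenvector (0, -1, 0).
P = [[1, 0, 0], [-2, 1, -1], [-2, 1, 0]], D = diag(2, -6, -3), P⁻¹ = [[1, 0, 0], [2, 0, 1], [0, -1, 1]].
T⁴ = P·diag(16, 1296, 81)·P⁻¹ = [[16, 0, 0], [2560, 81, 1215], [2560, 0, 1296]].
The requested entry is 2560.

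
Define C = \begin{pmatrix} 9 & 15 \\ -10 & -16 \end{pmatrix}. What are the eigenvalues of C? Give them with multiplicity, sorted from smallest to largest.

Characteristic polynomial: p(μ) = μ^2 + 7μ + 6 = (μ + 1)(μ + 6).
Roots (with multiplicity): -6, -1.

-6, -1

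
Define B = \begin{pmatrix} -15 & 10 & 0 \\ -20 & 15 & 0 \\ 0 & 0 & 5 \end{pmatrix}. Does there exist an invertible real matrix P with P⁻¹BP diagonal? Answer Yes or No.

Characteristic polynomial: p(s) = s^3 - 5s^2 - 25s + 125 = (s - 5)^2(s + 5).
s = 5 has algebraic multiplicity 2; rank(B − 5I) = 1, so geometric multiplicity = 2.
Every eigenvalue has geometric = algebraic multiplicity, so B is diagonalizable.

Yes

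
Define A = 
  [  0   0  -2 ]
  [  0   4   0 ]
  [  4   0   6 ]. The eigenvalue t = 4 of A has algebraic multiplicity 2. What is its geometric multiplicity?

A − 4I = [[-4, 0, -2], [0, 0, 0], [4, 0, 2]].
This matrix has rank 1, so its null space has dimension 3 − 1 = 2.

2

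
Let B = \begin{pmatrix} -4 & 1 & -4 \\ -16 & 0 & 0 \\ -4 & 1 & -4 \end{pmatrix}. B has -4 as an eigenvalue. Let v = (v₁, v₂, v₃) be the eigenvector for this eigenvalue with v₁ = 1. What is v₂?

B + 4I = [[0, 1, -4], [-16, 4, 0], [-4, 1, 0]].
Solving (B + 4I)v = 0 gives the eigenspace spanned by (1, 4, 1).
With v₁ = 1, v = (1, 4, 1), so v₂ = 4.

4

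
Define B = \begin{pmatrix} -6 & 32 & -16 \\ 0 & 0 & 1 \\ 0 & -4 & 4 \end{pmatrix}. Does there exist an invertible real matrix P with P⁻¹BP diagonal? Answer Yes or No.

No

Characteristic polynomial: p(λ) = λ^3 + 2λ^2 - 20λ + 24 = (λ - 2)^2(λ + 6).
λ = 2 has algebraic multiplicity 2; rank(B − 2I) = 2, so geometric multiplicity = 1.
Geometric multiplicity < algebraic multiplicity, so B is not diagonalizable.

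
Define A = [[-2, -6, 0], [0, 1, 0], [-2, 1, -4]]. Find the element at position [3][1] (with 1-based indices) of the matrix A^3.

-56

Characteristic polynomial: r^3 + 5r^2 + 2r - 8 = (r - 1)(r + 2)(r + 4), so the eigenvalues are -4, -2, 1.
r=-2: eigenvector (1, 0, -1).
r=1: eigenvector (-2, 1, 1).
r=-4: eigenvector (0, 0, 1).
P = [[1, -2, 0], [0, 1, 0], [-1, 1, 1]], D = diag(-2, 1, -4), P⁻¹ = [[1, 2, 0], [0, 1, 0], [1, 1, 1]].
A³ = P·diag(-8, 1, -64)·P⁻¹ = [[-8, -18, 0], [0, 1, 0], [-56, -47, -64]].
The requested entry is -56.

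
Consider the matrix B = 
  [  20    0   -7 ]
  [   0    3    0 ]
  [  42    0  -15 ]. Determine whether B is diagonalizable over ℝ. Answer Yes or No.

Characteristic polynomial: p(μ) = μ^3 - 8μ^2 + 9μ + 18 = (μ - 6)(μ - 3)(μ + 1).
All 3 eigenvalues are distinct, so B is diagonalizable.

Yes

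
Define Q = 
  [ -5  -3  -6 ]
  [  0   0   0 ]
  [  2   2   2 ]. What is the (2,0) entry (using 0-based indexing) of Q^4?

Characteristic polynomial: t^3 + 3t^2 + 2t = t(t + 1)(t + 2), so the eigenvalues are -2, -1, 0.
t=-1: eigenvector (3, 0, -2).
t=0: eigenvector (-3, 1, 2).
t=-2: eigenvector (2, 0, -1).
P = [[3, -3, 2], [0, 1, 0], [-2, 2, -1]], D = diag(-1, 0, -2), P⁻¹ = [[-1, 1, -2], [0, 1, 0], [2, 0, 3]].
Q⁴ = P·diag(1, 0, 16)·P⁻¹ = [[61, 3, 90], [0, 0, 0], [-30, -2, -44]].
The requested entry is -30.

-30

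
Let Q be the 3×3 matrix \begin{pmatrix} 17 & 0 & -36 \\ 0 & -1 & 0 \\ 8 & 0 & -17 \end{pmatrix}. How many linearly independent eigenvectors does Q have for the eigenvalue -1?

2

Q + 1I = [[18, 0, -36], [0, 0, 0], [8, 0, -16]].
This matrix has rank 1, so its null space has dimension 3 − 1 = 2.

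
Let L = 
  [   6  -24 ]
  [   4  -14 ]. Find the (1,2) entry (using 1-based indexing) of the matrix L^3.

Characteristic polynomial: μ^2 + 8μ + 12 = (μ + 2)(μ + 6), so the eigenvalues are -6, -2.
μ=-2: eigenvector (3, 1).
μ=-6: eigenvector (-2, -1).
P = [[3, -2], [1, -1]], D = diag(-2, -6), P⁻¹ = [[1, -2], [1, -3]].
L³ = P·diag(-8, -216)·P⁻¹ = [[408, -1248], [208, -632]].
The requested entry is -1248.

-1248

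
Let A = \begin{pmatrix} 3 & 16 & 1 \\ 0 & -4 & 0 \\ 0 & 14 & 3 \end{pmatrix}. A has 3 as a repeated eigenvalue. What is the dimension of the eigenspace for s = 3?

A − 3I = [[0, 16, 1], [0, -7, 0], [0, 14, 0]].
This matrix has rank 2, so its null space has dimension 3 − 2 = 1.

1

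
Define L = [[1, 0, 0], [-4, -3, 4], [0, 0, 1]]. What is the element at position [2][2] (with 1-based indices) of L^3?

Characteristic polynomial: λ^3 + λ^2 - 5λ + 3 = (λ - 1)^2(λ + 3), so the eigenvalues are -3, 1, 1.
λ=1: eigenvector (1, -1, 0).
λ=1: eigenvector (0, 1, 1).
λ=-3: eigenvector (0, 1, 0).
P = [[1, 0, 0], [-1, 1, 1], [0, 1, 0]], D = diag(1, 1, -3), P⁻¹ = [[1, 0, 0], [0, 0, 1], [1, 1, -1]].
L³ = P·diag(1, 1, -27)·P⁻¹ = [[1, 0, 0], [-28, -27, 28], [0, 0, 1]].
The requested entry is -27.

-27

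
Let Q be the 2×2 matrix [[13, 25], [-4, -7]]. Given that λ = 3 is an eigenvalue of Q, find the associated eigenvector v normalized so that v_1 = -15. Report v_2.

Q − 3I = [[10, 25], [-4, -10]].
Solving (Q − 3I)v = 0 gives the eigenspace spanned by (-15, 6).
With v_1 = -15, v = (-15, 6), so v_2 = 6.

6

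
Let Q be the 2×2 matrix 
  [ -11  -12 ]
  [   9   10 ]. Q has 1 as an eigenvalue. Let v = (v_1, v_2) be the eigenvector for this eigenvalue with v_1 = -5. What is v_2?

Q − 1I = [[-12, -12], [9, 9]].
Solving (Q − 1I)v = 0 gives the eigenspace spanned by (-5, 5).
With v_1 = -5, v = (-5, 5), so v_2 = 5.

5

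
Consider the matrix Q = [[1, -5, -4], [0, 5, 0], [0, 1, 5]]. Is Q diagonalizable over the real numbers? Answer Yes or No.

Characteristic polynomial: p(t) = t^3 - 11t^2 + 35t - 25 = (t - 5)^2(t - 1).
t = 5 has algebraic multiplicity 2; rank(Q − 5I) = 2, so geometric multiplicity = 1.
Geometric multiplicity < algebraic multiplicity, so Q is not diagonalizable.

No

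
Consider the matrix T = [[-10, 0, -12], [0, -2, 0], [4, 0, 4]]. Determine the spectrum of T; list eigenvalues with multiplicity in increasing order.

Characteristic polynomial: p(s) = s^3 + 8s^2 + 20s + 16 = (s + 2)^2(s + 4).
Roots (with multiplicity): -4, -2, -2.

-4, -2, -2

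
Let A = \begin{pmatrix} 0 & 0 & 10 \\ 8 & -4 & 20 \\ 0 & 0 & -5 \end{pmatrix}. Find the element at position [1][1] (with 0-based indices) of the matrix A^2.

Characteristic polynomial: s^3 + 9s^2 + 20s = s(s + 4)(s + 5), so the eigenvalues are -5, -4, 0.
s=0: eigenvector (1, 2, 0).
s=-4: eigenvector (0, 1, 0).
s=-5: eigenvector (-2, -4, 1).
P = [[1, 0, -2], [2, 1, -4], [0, 0, 1]], D = diag(0, -4, -5), P⁻¹ = [[1, 0, 2], [-2, 1, 0], [0, 0, 1]].
A² = P·diag(0, 16, 25)·P⁻¹ = [[0, 0, -50], [-32, 16, -100], [0, 0, 25]].
The requested entry is 16.

16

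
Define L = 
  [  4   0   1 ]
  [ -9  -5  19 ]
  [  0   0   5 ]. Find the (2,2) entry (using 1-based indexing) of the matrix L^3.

Characteristic polynomial: μ^3 - 4μ^2 - 25μ + 100 = (μ - 5)(μ - 4)(μ + 5), so the eigenvalues are -5, 4, 5.
μ=5: eigenvector (1, 1, 1).
μ=-5: eigenvector (0, 1, 0).
μ=4: eigenvector (1, -1, 0).
P = [[1, 0, 1], [1, 1, -1], [1, 0, 0]], D = diag(5, -5, 4), P⁻¹ = [[0, 0, 1], [1, 1, -2], [1, 0, -1]].
L³ = P·diag(125, -125, 64)·P⁻¹ = [[64, 0, 61], [-189, -125, 439], [0, 0, 125]].
The requested entry is -125.

-125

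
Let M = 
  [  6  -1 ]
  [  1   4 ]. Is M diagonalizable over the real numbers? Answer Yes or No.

No

Characteristic polynomial: p(r) = r^2 - 10r + 25 = (r - 5)^2.
r = 5 has algebraic multiplicity 2; rank(M − 5I) = 1, so geometric multiplicity = 1.
Geometric multiplicity < algebraic multiplicity, so M is not diagonalizable.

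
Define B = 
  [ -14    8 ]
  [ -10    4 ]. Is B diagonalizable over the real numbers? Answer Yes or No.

Characteristic polynomial: p(μ) = μ^2 + 10μ + 24 = (μ + 4)(μ + 6).
All 2 eigenvalues are distinct, so B is diagonalizable.

Yes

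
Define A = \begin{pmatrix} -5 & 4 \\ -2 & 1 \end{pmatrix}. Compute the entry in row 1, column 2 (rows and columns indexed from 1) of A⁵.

Characteristic polynomial: s^2 + 4s + 3 = (s + 1)(s + 3), so the eigenvalues are -3, -1.
s=-1: eigenvector (1, 1).
s=-3: eigenvector (2, 1).
P = [[1, 2], [1, 1]], D = diag(-1, -3), P⁻¹ = [[-1, 2], [1, -1]].
A⁵ = P·diag(-1, -243)·P⁻¹ = [[-485, 484], [-242, 241]].
The requested entry is 484.

484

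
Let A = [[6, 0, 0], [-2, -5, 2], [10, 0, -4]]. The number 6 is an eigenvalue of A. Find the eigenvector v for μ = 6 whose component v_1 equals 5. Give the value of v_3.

A − 6I = [[0, 0, 0], [-2, -11, 2], [10, 0, -10]].
Solving (A − 6I)v = 0 gives the eigenspace spanned by (5, 0, 5).
With v_1 = 5, v = (5, 0, 5), so v_3 = 5.

5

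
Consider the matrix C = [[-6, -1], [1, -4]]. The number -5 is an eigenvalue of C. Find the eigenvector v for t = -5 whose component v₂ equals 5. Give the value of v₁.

-5

C + 5I = [[-1, -1], [1, 1]].
Solving (C + 5I)v = 0 gives the eigenspace spanned by (-5, 5).
With v₂ = 5, v = (-5, 5), so v₁ = -5.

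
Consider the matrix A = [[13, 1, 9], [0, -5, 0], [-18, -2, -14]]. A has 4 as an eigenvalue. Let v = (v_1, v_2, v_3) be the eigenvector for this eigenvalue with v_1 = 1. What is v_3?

-1

A − 4I = [[9, 1, 9], [0, -9, 0], [-18, -2, -18]].
Solving (A − 4I)v = 0 gives the eigenspace spanned by (1, 0, -1).
With v_1 = 1, v = (1, 0, -1), so v_3 = -1.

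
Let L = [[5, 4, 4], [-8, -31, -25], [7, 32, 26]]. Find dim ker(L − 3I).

1

L − 3I = [[2, 4, 4], [-8, -34, -25], [7, 32, 23]].
This matrix has rank 2, so its null space has dimension 3 − 2 = 1.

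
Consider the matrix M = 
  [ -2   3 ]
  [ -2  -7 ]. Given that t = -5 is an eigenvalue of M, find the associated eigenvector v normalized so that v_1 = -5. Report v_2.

5

M + 5I = [[3, 3], [-2, -2]].
Solving (M + 5I)v = 0 gives the eigenspace spanned by (-5, 5).
With v_1 = -5, v = (-5, 5), so v_2 = 5.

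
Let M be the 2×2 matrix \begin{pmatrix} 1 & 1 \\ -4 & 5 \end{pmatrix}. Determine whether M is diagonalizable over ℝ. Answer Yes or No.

No

Characteristic polynomial: p(μ) = μ^2 - 6μ + 9 = (μ - 3)^2.
μ = 3 has algebraic multiplicity 2; rank(M − 3I) = 1, so geometric multiplicity = 1.
Geometric multiplicity < algebraic multiplicity, so M is not diagonalizable.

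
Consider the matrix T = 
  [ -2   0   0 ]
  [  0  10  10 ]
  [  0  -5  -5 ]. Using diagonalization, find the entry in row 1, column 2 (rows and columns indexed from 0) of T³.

250

Characteristic polynomial: r^3 - 3r^2 - 10r = r(r - 5)(r + 2), so the eigenvalues are -2, 0, 5.
r=-2: eigenvector (1, 0, 0).
r=0: eigenvector (0, 1, -1).
r=5: eigenvector (0, 2, -1).
P = [[1, 0, 0], [0, 1, 2], [0, -1, -1]], D = diag(-2, 0, 5), P⁻¹ = [[1, 0, 0], [0, -1, -2], [0, 1, 1]].
T³ = P·diag(-8, 0, 125)·P⁻¹ = [[-8, 0, 0], [0, 250, 250], [0, -125, -125]].
The requested entry is 250.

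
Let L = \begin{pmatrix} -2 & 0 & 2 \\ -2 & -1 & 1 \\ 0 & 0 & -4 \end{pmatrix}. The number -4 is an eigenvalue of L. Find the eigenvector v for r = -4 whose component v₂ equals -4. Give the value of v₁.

-4

L + 4I = [[2, 0, 2], [-2, 3, 1], [0, 0, 0]].
Solving (L + 4I)v = 0 gives the eigenspace spanned by (-4, -4, 4).
With v₂ = -4, v = (-4, -4, 4), so v₁ = -4.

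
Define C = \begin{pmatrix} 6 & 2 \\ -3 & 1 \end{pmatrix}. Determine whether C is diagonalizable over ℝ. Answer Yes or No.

Yes

Characteristic polynomial: p(r) = r^2 - 7r + 12 = (r - 4)(r - 3).
All 2 eigenvalues are distinct, so C is diagonalizable.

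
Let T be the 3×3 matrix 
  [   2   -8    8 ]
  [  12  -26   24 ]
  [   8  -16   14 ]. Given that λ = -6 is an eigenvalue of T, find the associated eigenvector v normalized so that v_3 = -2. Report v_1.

-1

T + 6I = [[8, -8, 8], [12, -20, 24], [8, -16, 20]].
Solving (T + 6I)v = 0 gives the eigenspace spanned by (-1, -3, -2).
With v_3 = -2, v = (-1, -3, -2), so v_1 = -1.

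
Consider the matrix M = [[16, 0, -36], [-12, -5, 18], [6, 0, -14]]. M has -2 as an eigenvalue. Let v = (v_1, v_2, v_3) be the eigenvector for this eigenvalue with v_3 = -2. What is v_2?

M + 2I = [[18, 0, -36], [-12, -3, 18], [6, 0, -12]].
Solving (M + 2I)v = 0 gives the eigenspace spanned by (-4, 4, -2).
With v_3 = -2, v = (-4, 4, -2), so v_2 = 4.

4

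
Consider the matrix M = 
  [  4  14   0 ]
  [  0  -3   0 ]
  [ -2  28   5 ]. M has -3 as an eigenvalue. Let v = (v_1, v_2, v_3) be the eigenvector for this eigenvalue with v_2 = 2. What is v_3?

-8

M + 3I = [[7, 14, 0], [0, 0, 0], [-2, 28, 8]].
Solving (M + 3I)v = 0 gives the eigenspace spanned by (-4, 2, -8).
With v_2 = 2, v = (-4, 2, -8), so v_3 = -8.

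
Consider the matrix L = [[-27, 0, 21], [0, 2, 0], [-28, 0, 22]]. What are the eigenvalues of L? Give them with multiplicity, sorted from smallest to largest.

-6, 1, 2

Characteristic polynomial: p(t) = t^3 + 3t^2 - 16t + 12 = (t - 2)(t - 1)(t + 6).
Roots (with multiplicity): -6, 1, 2.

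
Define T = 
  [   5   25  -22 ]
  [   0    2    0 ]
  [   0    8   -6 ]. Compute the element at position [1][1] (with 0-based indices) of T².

4

Characteristic polynomial: λ^3 - λ^2 - 32λ + 60 = (λ - 5)(λ - 2)(λ + 6), so the eigenvalues are -6, 2, 5.
λ=5: eigenvector (1, 0, 0).
λ=2: eigenvector (-1, 1, 1).
λ=-6: eigenvector (2, 0, 1).
P = [[1, -1, 2], [0, 1, 0], [0, 1, 1]], D = diag(5, 2, -6), P⁻¹ = [[1, 3, -2], [0, 1, 0], [0, -1, 1]].
T² = P·diag(25, 4, 36)·P⁻¹ = [[25, -1, 22], [0, 4, 0], [0, -32, 36]].
The requested entry is 4.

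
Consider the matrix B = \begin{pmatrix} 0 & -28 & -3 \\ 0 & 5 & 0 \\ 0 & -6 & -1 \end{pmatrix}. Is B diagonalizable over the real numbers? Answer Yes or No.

Characteristic polynomial: p(s) = s^3 - 4s^2 - 5s = s(s - 5)(s + 1).
All 3 eigenvalues are distinct, so B is diagonalizable.

Yes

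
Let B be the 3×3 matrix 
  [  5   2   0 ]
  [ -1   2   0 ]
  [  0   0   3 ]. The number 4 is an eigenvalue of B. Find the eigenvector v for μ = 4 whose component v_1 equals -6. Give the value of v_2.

3

B − 4I = [[1, 2, 0], [-1, -2, 0], [0, 0, -1]].
Solving (B − 4I)v = 0 gives the eigenspace spanned by (-6, 3, 0).
With v_1 = -6, v = (-6, 3, 0), so v_2 = 3.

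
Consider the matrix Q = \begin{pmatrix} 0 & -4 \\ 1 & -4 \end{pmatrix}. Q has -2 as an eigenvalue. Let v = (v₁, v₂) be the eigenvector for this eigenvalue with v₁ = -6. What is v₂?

Q + 2I = [[2, -4], [1, -2]].
Solving (Q + 2I)v = 0 gives the eigenspace spanned by (-6, -3).
With v₁ = -6, v = (-6, -3), so v₂ = -3.

-3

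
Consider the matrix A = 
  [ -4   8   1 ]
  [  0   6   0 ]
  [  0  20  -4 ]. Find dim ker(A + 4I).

1

A + 4I = [[0, 8, 1], [0, 10, 0], [0, 20, 0]].
This matrix has rank 2, so its null space has dimension 3 − 2 = 1.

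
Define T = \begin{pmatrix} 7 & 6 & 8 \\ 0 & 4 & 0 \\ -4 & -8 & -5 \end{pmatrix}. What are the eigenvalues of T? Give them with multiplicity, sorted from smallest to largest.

-1, 3, 4

Characteristic polynomial: p(s) = s^3 - 6s^2 + 5s + 12 = (s - 4)(s - 3)(s + 1).
Roots (with multiplicity): -1, 3, 4.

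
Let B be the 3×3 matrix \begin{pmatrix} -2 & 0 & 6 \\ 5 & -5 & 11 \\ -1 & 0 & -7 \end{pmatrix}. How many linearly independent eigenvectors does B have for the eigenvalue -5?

B + 5I = [[3, 0, 6], [5, 0, 11], [-1, 0, -2]].
This matrix has rank 2, so its null space has dimension 3 − 2 = 1.

1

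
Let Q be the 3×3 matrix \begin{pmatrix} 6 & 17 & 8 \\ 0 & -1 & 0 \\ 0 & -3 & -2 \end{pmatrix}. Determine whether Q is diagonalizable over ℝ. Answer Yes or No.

Characteristic polynomial: p(s) = s^3 - 3s^2 - 16s - 12 = (s - 6)(s + 1)(s + 2).
All 3 eigenvalues are distinct, so Q is diagonalizable.

Yes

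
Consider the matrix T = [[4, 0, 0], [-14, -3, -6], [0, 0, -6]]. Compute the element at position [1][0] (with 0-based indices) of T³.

-182

Characteristic polynomial: s^3 + 5s^2 - 18s - 72 = (s - 4)(s + 3)(s + 6), so the eigenvalues are -6, -3, 4.
s=4: eigenvector (1, -2, 0).
s=-3: eigenvector (0, 1, 0).
s=-6: eigenvector (0, 2, 1).
P = [[1, 0, 0], [-2, 1, 2], [0, 0, 1]], D = diag(4, -3, -6), P⁻¹ = [[1, 0, 0], [2, 1, -2], [0, 0, 1]].
T³ = P·diag(64, -27, -216)·P⁻¹ = [[64, 0, 0], [-182, -27, -378], [0, 0, -216]].
The requested entry is -182.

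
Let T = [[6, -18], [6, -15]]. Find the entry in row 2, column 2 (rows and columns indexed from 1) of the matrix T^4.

Characteristic polynomial: r^2 + 9r + 18 = (r + 3)(r + 6), so the eigenvalues are -6, -3.
r=-3: eigenvector (2, 1).
r=-6: eigenvector (-3, -2).
P = [[2, -3], [1, -2]], D = diag(-3, -6), P⁻¹ = [[2, -3], [1, -2]].
T⁴ = P·diag(81, 1296)·P⁻¹ = [[-3564, 7290], [-2430, 4941]].
The requested entry is 4941.

4941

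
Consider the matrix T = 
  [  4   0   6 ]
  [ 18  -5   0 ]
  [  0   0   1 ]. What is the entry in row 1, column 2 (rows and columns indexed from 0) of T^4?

2268

Characteristic polynomial: μ^3 - 21μ + 20 = (μ - 4)(μ - 1)(μ + 5), so the eigenvalues are -5, 1, 4.
μ=4: eigenvector (1, 2, 0).
μ=-5: eigenvector (0, 1, 0).
μ=1: eigenvector (-2, -6, 1).
P = [[1, 0, -2], [2, 1, -6], [0, 0, 1]], D = diag(4, -5, 1), P⁻¹ = [[1, 0, 2], [-2, 1, 2], [0, 0, 1]].
T⁴ = P·diag(256, 625, 1)·P⁻¹ = [[256, 0, 510], [-738, 625, 2268], [0, 0, 1]].
The requested entry is 2268.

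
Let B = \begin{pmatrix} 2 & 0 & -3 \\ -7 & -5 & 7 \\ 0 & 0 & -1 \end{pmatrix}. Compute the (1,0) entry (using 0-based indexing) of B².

Characteristic polynomial: s^3 + 4s^2 - 7s - 10 = (s - 2)(s + 1)(s + 5), so the eigenvalues are -5, -1, 2.
s=2: eigenvector (1, -1, 0).
s=-1: eigenvector (1, 0, 1).
s=-5: eigenvector (0, 1, 0).
P = [[1, 1, 0], [-1, 0, 1], [0, 1, 0]], D = diag(2, -1, -5), P⁻¹ = [[1, 0, -1], [0, 0, 1], [1, 1, -1]].
B² = P·diag(4, 1, 25)·P⁻¹ = [[4, 0, -3], [21, 25, -21], [0, 0, 1]].
The requested entry is 21.

21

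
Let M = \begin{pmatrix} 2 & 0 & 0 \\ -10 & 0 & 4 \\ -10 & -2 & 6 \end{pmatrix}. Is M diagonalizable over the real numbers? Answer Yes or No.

Yes

Characteristic polynomial: p(λ) = λ^3 - 8λ^2 + 20λ - 16 = (λ - 4)(λ - 2)^2.
λ = 2 has algebraic multiplicity 2; rank(M − 2I) = 1, so geometric multiplicity = 2.
Every eigenvalue has geometric = algebraic multiplicity, so M is diagonalizable.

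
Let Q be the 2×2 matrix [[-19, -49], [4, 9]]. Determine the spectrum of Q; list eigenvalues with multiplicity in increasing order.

-5, -5

Characteristic polynomial: p(t) = t^2 + 10t + 25 = (t + 5)^2.
Roots (with multiplicity): -5, -5.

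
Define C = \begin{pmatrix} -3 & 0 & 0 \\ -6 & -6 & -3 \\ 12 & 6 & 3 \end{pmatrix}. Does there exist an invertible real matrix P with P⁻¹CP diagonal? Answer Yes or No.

Characteristic polynomial: p(r) = r^3 + 6r^2 + 9r = r(r + 3)^2.
r = -3 has algebraic multiplicity 2; rank(C + 3I) = 1, so geometric multiplicity = 2.
Every eigenvalue has geometric = algebraic multiplicity, so C is diagonalizable.

Yes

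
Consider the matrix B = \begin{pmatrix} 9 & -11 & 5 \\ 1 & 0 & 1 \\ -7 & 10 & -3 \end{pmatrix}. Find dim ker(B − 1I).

1

B − 1I = [[8, -11, 5], [1, -1, 1], [-7, 10, -4]].
This matrix has rank 2, so its null space has dimension 3 − 2 = 1.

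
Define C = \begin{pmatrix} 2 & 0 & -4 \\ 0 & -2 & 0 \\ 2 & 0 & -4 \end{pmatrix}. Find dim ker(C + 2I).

2

C + 2I = [[4, 0, -4], [0, 0, 0], [2, 0, -2]].
This matrix has rank 1, so its null space has dimension 3 − 1 = 2.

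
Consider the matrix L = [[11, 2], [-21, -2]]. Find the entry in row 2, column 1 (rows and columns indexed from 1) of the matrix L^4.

Characteristic polynomial: μ^2 - 9μ + 20 = (μ - 5)(μ - 4), so the eigenvalues are 4, 5.
μ=4: eigenvector (-2, 7).
μ=5: eigenvector (1, -3).
P = [[-2, 1], [7, -3]], D = diag(4, 5), P⁻¹ = [[3, 1], [7, 2]].
L⁴ = P·diag(256, 625)·P⁻¹ = [[2839, 738], [-7749, -1958]].
The requested entry is -7749.

-7749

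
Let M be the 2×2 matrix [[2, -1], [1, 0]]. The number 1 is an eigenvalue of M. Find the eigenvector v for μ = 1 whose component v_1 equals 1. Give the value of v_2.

M − 1I = [[1, -1], [1, -1]].
Solving (M − 1I)v = 0 gives the eigenspace spanned by (1, 1).
With v_1 = 1, v = (1, 1), so v_2 = 1.

1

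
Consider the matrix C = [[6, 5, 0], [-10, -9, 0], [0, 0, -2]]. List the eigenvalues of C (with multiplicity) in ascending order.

-4, -2, 1

Characteristic polynomial: p(s) = s^3 + 5s^2 + 2s - 8 = (s - 1)(s + 2)(s + 4).
Roots (with multiplicity): -4, -2, 1.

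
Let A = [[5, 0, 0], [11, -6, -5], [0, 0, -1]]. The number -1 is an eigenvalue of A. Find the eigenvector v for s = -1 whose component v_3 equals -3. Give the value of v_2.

A + 1I = [[6, 0, 0], [11, -5, -5], [0, 0, 0]].
Solving (A + 1I)v = 0 gives the eigenspace spanned by (0, 3, -3).
With v_3 = -3, v = (0, 3, -3), so v_2 = 3.

3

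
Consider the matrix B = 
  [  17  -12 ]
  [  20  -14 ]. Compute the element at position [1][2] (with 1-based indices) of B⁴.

Characteristic polynomial: λ^2 - 3λ + 2 = (λ - 2)(λ - 1), so the eigenvalues are 1, 2.
λ=1: eigenvector (3, 4).
λ=2: eigenvector (4, 5).
P = [[3, 4], [4, 5]], D = diag(1, 2), P⁻¹ = [[-5, 4], [4, -3]].
B⁴ = P·diag(1, 16)·P⁻¹ = [[241, -180], [300, -224]].
The requested entry is -180.

-180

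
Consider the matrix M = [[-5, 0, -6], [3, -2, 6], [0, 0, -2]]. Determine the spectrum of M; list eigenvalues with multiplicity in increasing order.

Characteristic polynomial: p(μ) = μ^3 + 9μ^2 + 24μ + 20 = (μ + 2)^2(μ + 5).
Roots (with multiplicity): -5, -2, -2.

-5, -2, -2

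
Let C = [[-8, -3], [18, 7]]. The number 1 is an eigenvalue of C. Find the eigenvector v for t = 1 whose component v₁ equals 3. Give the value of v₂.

C − 1I = [[-9, -3], [18, 6]].
Solving (C − 1I)v = 0 gives the eigenspace spanned by (3, -9).
With v₁ = 3, v = (3, -9), so v₂ = -9.

-9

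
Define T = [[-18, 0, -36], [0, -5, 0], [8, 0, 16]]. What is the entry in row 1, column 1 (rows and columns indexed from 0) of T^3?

-125

Characteristic polynomial: μ^3 + 7μ^2 + 10μ = μ(μ + 2)(μ + 5), so the eigenvalues are -5, -2, 0.
μ=-2: eigenvector (9, 0, -4).
μ=-5: eigenvector (0, 1, 0).
μ=0: eigenvector (-2, 0, 1).
P = [[9, 0, -2], [0, 1, 0], [-4, 0, 1]], D = diag(-2, -5, 0), P⁻¹ = [[1, 0, 2], [0, 1, 0], [4, 0, 9]].
T³ = P·diag(-8, -125, 0)·P⁻¹ = [[-72, 0, -144], [0, -125, 0], [32, 0, 64]].
The requested entry is -125.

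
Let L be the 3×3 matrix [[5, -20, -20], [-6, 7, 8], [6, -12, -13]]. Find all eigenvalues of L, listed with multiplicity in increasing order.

-5, -1, 5

Characteristic polynomial: p(λ) = λ^3 + λ^2 - 25λ - 25 = (λ - 5)(λ + 1)(λ + 5).
Roots (with multiplicity): -5, -1, 5.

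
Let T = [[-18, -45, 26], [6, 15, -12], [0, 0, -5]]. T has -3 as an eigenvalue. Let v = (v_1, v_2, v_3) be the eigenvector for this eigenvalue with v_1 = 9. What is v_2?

-3

T + 3I = [[-15, -45, 26], [6, 18, -12], [0, 0, -2]].
Solving (T + 3I)v = 0 gives the eigenspace spanned by (9, -3, 0).
With v_1 = 9, v = (9, -3, 0), so v_2 = -3.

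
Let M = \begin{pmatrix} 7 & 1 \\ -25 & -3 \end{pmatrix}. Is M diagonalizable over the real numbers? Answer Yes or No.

Characteristic polynomial: p(s) = s^2 - 4s + 4 = (s - 2)^2.
s = 2 has algebraic multiplicity 2; rank(M − 2I) = 1, so geometric multiplicity = 1.
Geometric multiplicity < algebraic multiplicity, so M is not diagonalizable.

No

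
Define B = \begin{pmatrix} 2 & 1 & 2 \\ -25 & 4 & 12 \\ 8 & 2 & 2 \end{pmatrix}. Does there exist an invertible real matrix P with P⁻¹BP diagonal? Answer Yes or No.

Characteristic polynomial: p(μ) = μ^3 - 8μ^2 + 5μ + 50 = (μ - 5)^2(μ + 2).
μ = 5 has algebraic multiplicity 2; rank(B − 5I) = 2, so geometric multiplicity = 1.
Geometric multiplicity < algebraic multiplicity, so B is not diagonalizable.

No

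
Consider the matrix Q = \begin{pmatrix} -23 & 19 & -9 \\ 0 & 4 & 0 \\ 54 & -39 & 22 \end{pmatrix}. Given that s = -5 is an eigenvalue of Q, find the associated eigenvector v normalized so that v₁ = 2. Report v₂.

0

Q + 5I = [[-18, 19, -9], [0, 9, 0], [54, -39, 27]].
Solving (Q + 5I)v = 0 gives the eigenspace spanned by (2, 0, -4).
With v₁ = 2, v = (2, 0, -4), so v₂ = 0.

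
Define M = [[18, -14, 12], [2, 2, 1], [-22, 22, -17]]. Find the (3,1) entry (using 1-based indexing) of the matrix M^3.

-682

Characteristic polynomial: μ^3 - 3μ^2 - 34μ + 120 = (μ - 5)(μ - 4)(μ + 6), so the eigenvalues are -6, 4, 5.
μ=5: eigenvector (2, 1, -1).
μ=4: eigenvector (1, 1, 0).
μ=-6: eigenvector (-1, 0, 2).
P = [[2, 1, -1], [1, 1, 0], [-1, 0, 2]], D = diag(5, 4, -6), P⁻¹ = [[2, -2, 1], [-2, 3, -1], [1, -1, 1]].
M³ = P·diag(125, 64, -216)·P⁻¹ = [[588, -524, 402], [122, -58, 61], [-682, 682, -557]].
The requested entry is -682.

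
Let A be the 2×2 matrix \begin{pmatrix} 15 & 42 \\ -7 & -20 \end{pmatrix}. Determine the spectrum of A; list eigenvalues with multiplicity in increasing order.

-6, 1

Characteristic polynomial: p(r) = r^2 + 5r - 6 = (r - 1)(r + 6).
Roots (with multiplicity): -6, 1.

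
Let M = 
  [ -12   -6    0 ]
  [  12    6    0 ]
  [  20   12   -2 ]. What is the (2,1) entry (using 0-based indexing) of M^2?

-72

Characteristic polynomial: t^3 + 8t^2 + 12t = t(t + 2)(t + 6), so the eigenvalues are -6, -2, 0.
t=-6: eigenvector (1, -1, -2).
t=0: eigenvector (-1, 2, 2).
t=-2: eigenvector (0, 0, 1).
P = [[1, -1, 0], [-1, 2, 0], [-2, 2, 1]], D = diag(-6, 0, -2), P⁻¹ = [[2, 1, 0], [1, 1, 0], [2, 0, 1]].
M² = P·diag(36, 0, 4)·P⁻¹ = [[72, 36, 0], [-72, -36, 0], [-136, -72, 4]].
The requested entry is -72.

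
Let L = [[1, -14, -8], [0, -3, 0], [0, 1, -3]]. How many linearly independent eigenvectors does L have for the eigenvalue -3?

L + 3I = [[4, -14, -8], [0, 0, 0], [0, 1, 0]].
This matrix has rank 2, so its null space has dimension 3 − 2 = 1.

1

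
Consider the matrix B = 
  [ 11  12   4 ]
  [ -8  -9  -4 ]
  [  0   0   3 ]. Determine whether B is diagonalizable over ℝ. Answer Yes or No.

Yes

Characteristic polynomial: p(r) = r^3 - 5r^2 + 3r + 9 = (r - 3)^2(r + 1).
r = 3 has algebraic multiplicity 2; rank(B − 3I) = 1, so geometric multiplicity = 2.
Every eigenvalue has geometric = algebraic multiplicity, so B is diagonalizable.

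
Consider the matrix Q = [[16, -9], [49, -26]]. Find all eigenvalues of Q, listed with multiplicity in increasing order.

-5, -5

Characteristic polynomial: p(μ) = μ^2 + 10μ + 25 = (μ + 5)^2.
Roots (with multiplicity): -5, -5.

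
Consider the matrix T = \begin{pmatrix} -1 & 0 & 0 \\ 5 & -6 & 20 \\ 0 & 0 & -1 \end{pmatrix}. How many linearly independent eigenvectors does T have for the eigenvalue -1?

2

T + 1I = [[0, 0, 0], [5, -5, 20], [0, 0, 0]].
This matrix has rank 1, so its null space has dimension 3 − 1 = 2.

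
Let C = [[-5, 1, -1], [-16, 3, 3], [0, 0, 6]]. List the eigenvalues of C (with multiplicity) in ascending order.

-1, -1, 6

Characteristic polynomial: p(λ) = λ^3 - 4λ^2 - 11λ - 6 = (λ - 6)(λ + 1)^2.
Roots (with multiplicity): -1, -1, 6.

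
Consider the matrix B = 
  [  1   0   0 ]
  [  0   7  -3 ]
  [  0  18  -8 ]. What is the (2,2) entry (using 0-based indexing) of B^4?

46

Characteristic polynomial: r^3 - 3r + 2 = (r - 1)^2(r + 2), so the eigenvalues are -2, 1, 1.
r=1: eigenvector (1, 0, 0).
r=1: eigenvector (0, 1, 2).
r=-2: eigenvector (0, 1, 3).
P = [[1, 0, 0], [0, 1, 1], [0, 2, 3]], D = diag(1, 1, -2), P⁻¹ = [[1, 0, 0], [0, 3, -1], [0, -2, 1]].
B⁴ = P·diag(1, 1, 16)·P⁻¹ = [[1, 0, 0], [0, -29, 15], [0, -90, 46]].
The requested entry is 46.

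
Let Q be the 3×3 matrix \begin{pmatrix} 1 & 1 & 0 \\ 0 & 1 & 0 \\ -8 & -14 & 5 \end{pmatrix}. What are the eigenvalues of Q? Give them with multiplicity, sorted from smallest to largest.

Characteristic polynomial: p(s) = s^3 - 7s^2 + 11s - 5 = (s - 5)(s - 1)^2.
Roots (with multiplicity): 1, 1, 5.

1, 1, 5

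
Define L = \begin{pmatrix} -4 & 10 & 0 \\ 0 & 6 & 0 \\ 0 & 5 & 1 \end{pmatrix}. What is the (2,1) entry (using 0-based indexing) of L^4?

Characteristic polynomial: t^3 - 3t^2 - 22t + 24 = (t - 6)(t - 1)(t + 4), so the eigenvalues are -4, 1, 6.
t=-4: eigenvector (1, 0, 0).
t=1: eigenvector (0, 0, 1).
t=6: eigenvector (1, 1, 1).
P = [[1, 0, 1], [0, 0, 1], [0, 1, 1]], D = diag(-4, 1, 6), P⁻¹ = [[1, -1, 0], [0, -1, 1], [0, 1, 0]].
L⁴ = P·diag(256, 1, 1296)·P⁻¹ = [[256, 1040, 0], [0, 1296, 0], [0, 1295, 1]].
The requested entry is 1295.

1295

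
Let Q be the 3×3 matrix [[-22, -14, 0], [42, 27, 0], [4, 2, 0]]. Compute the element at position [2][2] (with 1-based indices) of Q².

141

Characteristic polynomial: r^3 - 5r^2 - 6r = r(r - 6)(r + 1), so the eigenvalues are -1, 0, 6.
r=6: eigenvector (1, -2, 0).
r=-1: eigenvector (2, -3, -2).
r=0: eigenvector (0, 0, 1).
P = [[1, 2, 0], [-2, -3, 0], [0, -2, 1]], D = diag(6, -1, 0), P⁻¹ = [[-3, -2, 0], [2, 1, 0], [4, 2, 1]].
Q² = P·diag(36, 1, 0)·P⁻¹ = [[-104, -70, 0], [210, 141, 0], [-4, -2, 0]].
The requested entry is 141.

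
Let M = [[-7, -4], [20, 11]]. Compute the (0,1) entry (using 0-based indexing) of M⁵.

Characteristic polynomial: λ^2 - 4λ + 3 = (λ - 3)(λ - 1), so the eigenvalues are 1, 3.
λ=1: eigenvector (1, -2).
λ=3: eigenvector (-2, 5).
P = [[1, -2], [-2, 5]], D = diag(1, 3), P⁻¹ = [[5, 2], [2, 1]].
M⁵ = P·diag(1, 243)·P⁻¹ = [[-967, -484], [2420, 1211]].
The requested entry is -484.

-484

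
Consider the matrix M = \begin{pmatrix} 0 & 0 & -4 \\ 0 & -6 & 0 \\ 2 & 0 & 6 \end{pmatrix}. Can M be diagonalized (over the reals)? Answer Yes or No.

Yes

Characteristic polynomial: p(λ) = λ^3 - 28λ + 48 = (λ - 4)(λ - 2)(λ + 6).
All 3 eigenvalues are distinct, so M is diagonalizable.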